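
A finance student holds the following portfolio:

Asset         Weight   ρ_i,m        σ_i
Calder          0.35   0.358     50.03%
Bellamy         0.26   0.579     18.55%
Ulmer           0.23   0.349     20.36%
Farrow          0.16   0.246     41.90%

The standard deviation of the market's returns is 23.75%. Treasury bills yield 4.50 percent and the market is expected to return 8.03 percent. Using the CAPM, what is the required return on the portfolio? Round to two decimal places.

β_Calder = 0.358 × 50.03% / 23.75% = 0.7541
β_Bellamy = 0.579 × 18.55% / 23.75% = 0.4522
β_Ulmer = 0.349 × 20.36% / 23.75% = 0.2992
β_Farrow = 0.246 × 41.90% / 23.75% = 0.4340
β_P = Σ w_i β_i = 0.35×0.7541 + 0.26×0.4522 + 0.23×0.2992 + 0.16×0.4340 = 0.5198
MRP = 8.03% − 4.50% = 3.53%
E(R_P) = R_f + β_P × MRP = 4.50% + 0.5198 × 3.53% = 6.33%

6.33%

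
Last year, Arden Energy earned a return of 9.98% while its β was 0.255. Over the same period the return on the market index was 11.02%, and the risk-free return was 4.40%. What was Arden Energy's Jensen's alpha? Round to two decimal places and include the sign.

Market excess return = 11.02% − 4.40% = 6.62%
CAPM benchmark = R_f + β(R_m − R_f) = 4.40% + 0.255 × 6.62% = 6.08810%
α = actual − benchmark = 9.98% − 6.08810% = +3.89%

+3.89%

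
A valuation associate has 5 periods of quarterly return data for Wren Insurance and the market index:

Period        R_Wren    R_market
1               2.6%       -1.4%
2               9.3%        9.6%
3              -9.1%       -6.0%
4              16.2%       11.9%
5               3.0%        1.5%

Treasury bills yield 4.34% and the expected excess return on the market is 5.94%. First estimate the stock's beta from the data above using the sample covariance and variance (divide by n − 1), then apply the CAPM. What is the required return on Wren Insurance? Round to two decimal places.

Mean R_i = (2.6 + 9.3 − 9.1 + 16.2 + 3.0) / 5 = 4.4000%
Mean R_m = (-1.4 + 9.6 − 6.0 + 11.9 + 1.5) / 5 = 3.1200%
Σ(R_i − R̄_i)(R_m − R̄_m) = 268.8800  ⇒  Cov = 268.8800 / 4 = 67.2200
Σ(R_m − R̄_m)² = 225.3080  ⇒  Var(R_m) = 225.3080 / 4 = 56.3270
β = Cov / Var(R_m) = 67.2200 / 56.3270 = 1.1934
E(R) = R_f + β × MRP = 4.34% + 1.1934 × 5.94% = 11.43%

11.43%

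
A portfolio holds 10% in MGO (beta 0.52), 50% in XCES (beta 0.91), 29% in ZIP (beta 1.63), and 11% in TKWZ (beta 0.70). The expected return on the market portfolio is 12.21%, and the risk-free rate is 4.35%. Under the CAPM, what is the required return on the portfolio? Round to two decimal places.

β_P = Σ w_i β_i = 0.10×0.52 + 0.50×0.91 + 0.29×1.63 + 0.11×0.70 = 1.0567
MRP = 12.21% − 4.35% = 7.86%
E(R_P) = R_f + β_P × MRP = 4.35% + 1.0567 × 7.86% = 12.66%

12.66%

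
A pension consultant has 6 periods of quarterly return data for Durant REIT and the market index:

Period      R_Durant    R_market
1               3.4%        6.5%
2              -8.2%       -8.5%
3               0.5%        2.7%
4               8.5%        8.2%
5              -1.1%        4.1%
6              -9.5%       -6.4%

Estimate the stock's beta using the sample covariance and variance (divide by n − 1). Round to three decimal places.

Mean R_i = (3.4 − 8.2 + 0.5 + 8.5 − 1.1 − 9.5) / 6 = -1.0667%
Mean R_m = (6.5 − 8.5 + 2.7 + 8.2 + 4.1 − 6.4) / 6 = 1.1000%
Σ(R_i − R̄_i)(R_m − R̄_m) = 226.1800  ⇒  Cov = 226.1800 / 5 = 45.2360
Σ(R_m − R̄_m)² = 239.5400  ⇒  Var(R_m) = 239.5400 / 5 = 47.9080
β = Cov / Var(R_m) = 45.2360 / 47.9080 = 0.9442

0.944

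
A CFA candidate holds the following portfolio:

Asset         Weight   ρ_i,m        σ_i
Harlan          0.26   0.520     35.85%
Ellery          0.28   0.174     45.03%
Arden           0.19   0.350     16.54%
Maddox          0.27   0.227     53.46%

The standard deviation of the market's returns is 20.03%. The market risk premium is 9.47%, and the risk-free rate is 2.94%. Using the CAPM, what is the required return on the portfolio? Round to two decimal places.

8.34%

β_Harlan = 0.520 × 35.85% / 20.03% = 0.9307
β_Ellery = 0.174 × 45.03% / 20.03% = 0.3912
β_Arden = 0.350 × 16.54% / 20.03% = 0.2890
β_Maddox = 0.227 × 53.46% / 20.03% = 0.6059
β_P = Σ w_i β_i = 0.26×0.9307 + 0.28×0.3912 + 0.19×0.2890 + 0.27×0.6059 = 0.5700
E(R_P) = R_f + β_P × MRP = 2.94% + 0.5700 × 9.47% = 8.34%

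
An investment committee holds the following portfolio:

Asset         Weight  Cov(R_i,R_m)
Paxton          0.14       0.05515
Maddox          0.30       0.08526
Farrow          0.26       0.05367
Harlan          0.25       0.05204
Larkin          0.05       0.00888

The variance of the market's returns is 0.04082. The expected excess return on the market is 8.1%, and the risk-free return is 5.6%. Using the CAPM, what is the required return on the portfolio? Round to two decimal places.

17.65%

β_Paxton = 0.05515 / 0.04082 = 1.3511
β_Maddox = 0.08526 / 0.04082 = 2.0887
β_Farrow = 0.05367 / 0.04082 = 1.3148
β_Harlan = 0.05204 / 0.04082 = 1.2749
β_Larkin = 0.00888 / 0.04082 = 0.2175
β_P = Σ w_i β_i = 0.14×1.3511 + 0.30×2.0887 + 0.26×1.3148 + 0.25×1.2749 + 0.05×0.2175 = 1.4872
E(R_P) = R_f + β_P × MRP = 5.6% + 1.4872 × 8.1% = 17.65%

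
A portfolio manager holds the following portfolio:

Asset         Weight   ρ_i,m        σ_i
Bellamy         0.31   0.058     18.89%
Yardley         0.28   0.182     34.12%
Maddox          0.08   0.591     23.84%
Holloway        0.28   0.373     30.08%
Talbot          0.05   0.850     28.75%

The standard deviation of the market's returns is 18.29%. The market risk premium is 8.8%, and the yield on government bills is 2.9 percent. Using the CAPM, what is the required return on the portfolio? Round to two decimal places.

6.54%

β_Bellamy = 0.058 × 18.89% / 18.29% = 0.0599
β_Yardley = 0.182 × 34.12% / 18.29% = 0.3395
β_Maddox = 0.591 × 23.84% / 18.29% = 0.7703
β_Holloway = 0.373 × 30.08% / 18.29% = 0.6134
β_Talbot = 0.850 × 28.75% / 18.29% = 1.3361
β_P = Σ w_i β_i = 0.31×0.0599 + 0.28×0.3395 + 0.08×0.7703 + 0.28×0.6134 + 0.05×1.3361 = 0.4138
E(R_P) = R_f + β_P × MRP = 2.9% + 0.4138 × 8.8% = 6.54%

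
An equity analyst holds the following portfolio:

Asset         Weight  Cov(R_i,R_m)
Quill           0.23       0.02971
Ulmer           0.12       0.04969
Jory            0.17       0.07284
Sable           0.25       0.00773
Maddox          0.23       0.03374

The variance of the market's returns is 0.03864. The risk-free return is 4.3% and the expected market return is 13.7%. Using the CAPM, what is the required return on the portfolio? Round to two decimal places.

β_Quill = 0.02971 / 0.03864 = 0.7689
β_Ulmer = 0.04969 / 0.03864 = 1.2860
β_Jory = 0.07284 / 0.03864 = 1.8851
β_Sable = 0.00773 / 0.03864 = 0.2001
β_Maddox = 0.03374 / 0.03864 = 0.8732
β_P = Σ w_i β_i = 0.23×0.7689 + 0.12×1.2860 + 0.17×1.8851 + 0.25×0.2001 + 0.23×0.8732 = 0.9025
MRP = 13.7% − 4.3% = 9.40%
E(R_P) = R_f + β_P × MRP = 4.3% + 0.9025 × 9.4% = 12.78%

12.78%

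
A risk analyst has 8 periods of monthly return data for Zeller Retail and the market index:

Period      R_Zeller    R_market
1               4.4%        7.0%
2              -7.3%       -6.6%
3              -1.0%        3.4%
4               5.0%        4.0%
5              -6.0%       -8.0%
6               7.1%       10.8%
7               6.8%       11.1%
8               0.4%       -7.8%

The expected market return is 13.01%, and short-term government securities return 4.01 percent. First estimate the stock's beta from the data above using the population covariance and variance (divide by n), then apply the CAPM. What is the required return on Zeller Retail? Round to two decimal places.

9.41%

Mean R_i = (4.4 − 7.3 − 1.0 + 5.0 − 6.0 + 7.1 + 6.8 + 0.4) / 8 = 1.1750%
Mean R_m = (7.0 − 6.6 + 3.4 + 4.0 − 8.0 + 10.8 + 11.1 − 7.8) / 8 = 1.7375%
Σ(R_i − R̄_i)(R_m − R̄_m) = 276.2875  ⇒  Cov = 276.2875 / 8 = 34.5359
Σ(R_m − R̄_m)² = 460.6588  ⇒  Var(R_m) = 460.6588 / 8 = 57.5824
β = Cov / Var(R_m) = 34.5359 / 57.5824 = 0.5998
MRP = 13.01% − 4.01% = 9.00%
E(R) = R_f + β × MRP = 4.01% + 0.5998 × 9.00% = 9.41%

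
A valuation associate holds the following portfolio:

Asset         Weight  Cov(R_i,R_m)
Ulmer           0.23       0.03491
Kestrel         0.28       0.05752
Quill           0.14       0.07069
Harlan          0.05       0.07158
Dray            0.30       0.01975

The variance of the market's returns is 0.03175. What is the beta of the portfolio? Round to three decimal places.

1.371

β_Ulmer = 0.03491 / 0.03175 = 1.0995
β_Kestrel = 0.05752 / 0.03175 = 1.8117
β_Quill = 0.07069 / 0.03175 = 2.2265
β_Harlan = 0.07158 / 0.03175 = 2.2545
β_Dray = 0.01975 / 0.03175 = 0.6220
β_P = Σ w_i β_i = 0.23×1.0995 + 0.28×1.8117 + 0.14×2.2265 + 0.05×2.2545 + 0.30×0.6220 = 1.3712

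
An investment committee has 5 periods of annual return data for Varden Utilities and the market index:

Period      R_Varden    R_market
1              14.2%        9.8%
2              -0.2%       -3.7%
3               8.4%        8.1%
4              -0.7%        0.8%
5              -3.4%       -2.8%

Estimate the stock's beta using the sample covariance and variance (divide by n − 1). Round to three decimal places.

1.118

Mean R_i = (14.2 − 0.2 + 8.4 − 0.7 − 3.4) / 5 = 3.6600%
Mean R_m = (9.8 − 3.7 + 8.1 + 0.8 − 2.8) / 5 = 2.4400%
Σ(R_i − R̄_i)(R_m − R̄_m) = 172.2480  ⇒  Cov = 172.2480 / 4 = 43.0620
Σ(R_m − R̄_m)² = 154.0520  ⇒  Var(R_m) = 154.0520 / 4 = 38.5130
β = Cov / Var(R_m) = 43.0620 / 38.5130 = 1.1181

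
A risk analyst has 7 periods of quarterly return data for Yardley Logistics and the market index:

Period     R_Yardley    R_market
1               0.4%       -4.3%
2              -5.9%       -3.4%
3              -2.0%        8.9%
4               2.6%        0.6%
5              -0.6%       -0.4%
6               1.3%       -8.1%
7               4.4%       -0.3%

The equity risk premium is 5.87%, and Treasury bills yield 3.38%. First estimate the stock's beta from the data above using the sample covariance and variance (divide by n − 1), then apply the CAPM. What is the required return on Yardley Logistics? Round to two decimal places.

3.06%

Mean R_i = (0.4 − 5.9 − 2.0 + 2.6 − 0.6 + 1.3 + 4.4) / 7 = 0.0286%
Mean R_m = (-4.3 − 3.4 + 8.9 + 0.6 − 0.4 − 8.1 − 0.3) / 7 = -1.0000%
Σ(R_i − R̄_i)(R_m − R̄_m) = -9.3100  ⇒  Cov = -9.3100 / 6 = -1.5517
Σ(R_m − R̄_m)² = 168.4800  ⇒  Var(R_m) = 168.4800 / 6 = 28.0800
β = Cov / Var(R_m) = -1.5517 / 28.0800 = -0.0553
E(R) = R_f + β × MRP = 3.38% + -0.0553 × 5.87% = 3.06%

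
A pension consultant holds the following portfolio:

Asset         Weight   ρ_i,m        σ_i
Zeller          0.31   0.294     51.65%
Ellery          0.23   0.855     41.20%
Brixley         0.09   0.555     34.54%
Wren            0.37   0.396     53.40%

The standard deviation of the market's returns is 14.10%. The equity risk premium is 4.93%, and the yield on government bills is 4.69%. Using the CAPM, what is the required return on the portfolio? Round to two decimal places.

β_Zeller = 0.294 × 51.65% / 14.10% = 1.0770
β_Ellery = 0.855 × 41.20% / 14.10% = 2.4983
β_Brixley = 0.555 × 34.54% / 14.10% = 1.3596
β_Wren = 0.396 × 53.40% / 14.10% = 1.4997
β_P = Σ w_i β_i = 0.31×1.0770 + 0.23×2.4983 + 0.09×1.3596 + 0.37×1.4997 = 1.5857
E(R_P) = R_f + β_P × MRP = 4.69% + 1.5857 × 4.93% = 12.51%

12.51%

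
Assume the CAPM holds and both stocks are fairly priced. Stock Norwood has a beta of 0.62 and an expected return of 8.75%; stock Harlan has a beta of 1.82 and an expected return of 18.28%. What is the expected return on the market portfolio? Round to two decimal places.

11.77%

Both satisfy E(R) = R_f + β·MRP, so the slope of the SML is
MRP = (18.28% − 8.75%) / (1.82 − 0.62) = 9.53% / 1.20 = 7.9417%
R_f = E(R_Norwood) − β_Norwood·MRP = 8.75% − 0.62 × 7.9417% = 3.8261%
E(R_m) = R_f + MRP = 3.8261% + 7.9417% = 11.77%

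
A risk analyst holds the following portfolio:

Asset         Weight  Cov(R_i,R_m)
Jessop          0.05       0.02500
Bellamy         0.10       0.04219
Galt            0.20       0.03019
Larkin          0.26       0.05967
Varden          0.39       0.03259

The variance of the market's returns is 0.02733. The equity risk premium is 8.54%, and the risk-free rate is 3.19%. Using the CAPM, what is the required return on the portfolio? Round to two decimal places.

15.61%

β_Jessop = 0.02500 / 0.02733 = 0.9147
β_Bellamy = 0.04219 / 0.02733 = 1.5437
β_Galt = 0.03019 / 0.02733 = 1.1046
β_Larkin = 0.05967 / 0.02733 = 2.1833
β_Varden = 0.03259 / 0.02733 = 1.1925
β_P = Σ w_i β_i = 0.05×0.9147 + 0.10×1.5437 + 0.20×1.1046 + 0.26×2.1833 + 0.39×1.1925 = 1.4538
E(R_P) = R_f + β_P × MRP = 3.19% + 1.4538 × 8.54% = 15.61%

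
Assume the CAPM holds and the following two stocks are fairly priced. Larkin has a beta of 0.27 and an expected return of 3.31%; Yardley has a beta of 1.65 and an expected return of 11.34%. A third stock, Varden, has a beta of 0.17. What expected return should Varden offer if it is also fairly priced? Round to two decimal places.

MRP (SML slope) = (11.34% − 3.31%) / (1.65 − 0.27) = 8.03% / 1.38 = 5.8188%
R_f (intercept) = 3.31% − 0.27 × 5.8188% = 1.7389%
E(R_Varden) = R_f + β × MRP = 1.7389% + 0.17 × 5.8188% = 2.73%

2.73%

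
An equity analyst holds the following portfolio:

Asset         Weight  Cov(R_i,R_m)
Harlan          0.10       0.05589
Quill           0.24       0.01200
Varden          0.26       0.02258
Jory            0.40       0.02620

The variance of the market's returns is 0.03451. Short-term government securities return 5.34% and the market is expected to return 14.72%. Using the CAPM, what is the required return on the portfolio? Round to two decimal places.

12.09%

β_Harlan = 0.05589 / 0.03451 = 1.6195
β_Quill = 0.01200 / 0.03451 = 0.3477
β_Varden = 0.02258 / 0.03451 = 0.6543
β_Jory = 0.02620 / 0.03451 = 0.7592
β_P = Σ w_i β_i = 0.10×1.6195 + 0.24×0.3477 + 0.26×0.6543 + 0.40×0.7592 = 0.7192
MRP = 14.72% − 5.34% = 9.38%
E(R_P) = R_f + β_P × MRP = 5.34% + 0.7192 × 9.38% = 12.09%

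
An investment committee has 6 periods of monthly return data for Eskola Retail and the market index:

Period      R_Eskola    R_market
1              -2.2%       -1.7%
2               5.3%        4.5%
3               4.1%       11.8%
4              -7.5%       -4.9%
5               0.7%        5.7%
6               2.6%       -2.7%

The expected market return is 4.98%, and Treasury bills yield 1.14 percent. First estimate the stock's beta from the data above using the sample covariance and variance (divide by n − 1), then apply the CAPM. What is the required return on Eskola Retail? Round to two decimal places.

Mean R_i = (-2.2 + 5.3 + 4.1 − 7.5 + 0.7 + 2.6) / 6 = 0.5000%
Mean R_m = (-1.7 + 4.5 + 11.8 − 4.9 + 5.7 − 2.7) / 6 = 2.1167%
Σ(R_i − R̄_i)(R_m − R̄_m) = 103.3400  ⇒  Cov = 103.3400 / 5 = 20.6680
Σ(R_m − R̄_m)² = 199.2883  ⇒  Var(R_m) = 199.2883 / 5 = 39.8577
β = Cov / Var(R_m) = 20.6680 / 39.8577 = 0.5185
MRP = 4.98% − 1.14% = 3.84%
E(R) = R_f + β × MRP = 1.14% + 0.5185 × 3.84% = 3.13%

3.13%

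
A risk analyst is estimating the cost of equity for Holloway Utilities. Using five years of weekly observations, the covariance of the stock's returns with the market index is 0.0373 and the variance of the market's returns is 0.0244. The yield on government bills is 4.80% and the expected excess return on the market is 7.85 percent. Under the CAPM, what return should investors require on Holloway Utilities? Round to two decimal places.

β = Cov(R_i, R_m) / Var(R_m) = 0.0373 / 0.0244 = 1.5287
E(R) = R_f + β × MRP = 4.80% + 1.5287 × 7.85% = 16.80%

16.80%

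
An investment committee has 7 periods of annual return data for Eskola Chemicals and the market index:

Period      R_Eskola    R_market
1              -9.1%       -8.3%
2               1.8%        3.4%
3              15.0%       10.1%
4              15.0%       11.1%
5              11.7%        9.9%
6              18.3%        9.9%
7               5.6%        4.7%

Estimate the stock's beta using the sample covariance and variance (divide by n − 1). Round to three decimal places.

1.340

Mean R_i = (-9.1 + 1.8 + 15.0 + 15.0 + 11.7 + 18.3 + 5.6) / 7 = 8.3286%
Mean R_m = (-8.3 + 3.4 + 10.1 + 11.1 + 9.9 + 9.9 + 4.7) / 7 = 5.8286%
Σ(R_i − R̄_i)(R_m − R̄_m) = 383.1643  ⇒  Cov = 383.1643 / 6 = 63.8607
Σ(R_m − R̄_m)² = 285.9743  ⇒  Var(R_m) = 285.9743 / 6 = 47.6624
β = Cov / Var(R_m) = 63.8607 / 47.6624 = 1.3399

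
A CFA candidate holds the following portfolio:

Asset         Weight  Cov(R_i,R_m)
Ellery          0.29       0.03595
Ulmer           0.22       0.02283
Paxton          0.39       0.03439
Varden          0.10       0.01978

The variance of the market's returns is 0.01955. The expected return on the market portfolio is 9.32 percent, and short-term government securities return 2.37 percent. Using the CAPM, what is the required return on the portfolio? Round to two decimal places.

β_Ellery = 0.03595 / 0.01955 = 1.8389
β_Ulmer = 0.02283 / 0.01955 = 1.1678
β_Paxton = 0.03439 / 0.01955 = 1.7591
β_Varden = 0.01978 / 0.01955 = 1.0118
β_P = Σ w_i β_i = 0.29×1.8389 + 0.22×1.1678 + 0.39×1.7591 + 0.10×1.0118 = 1.5774
MRP = 9.32% − 2.37% = 6.95%
E(R_P) = R_f + β_P × MRP = 2.37% + 1.5774 × 6.95% = 13.33%

13.33%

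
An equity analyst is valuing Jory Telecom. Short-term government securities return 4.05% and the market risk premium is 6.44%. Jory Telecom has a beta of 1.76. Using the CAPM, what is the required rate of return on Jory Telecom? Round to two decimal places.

15.38%

E(R) = R_f + β × MRP = 4.05% + 1.76 × 6.44% = 15.38%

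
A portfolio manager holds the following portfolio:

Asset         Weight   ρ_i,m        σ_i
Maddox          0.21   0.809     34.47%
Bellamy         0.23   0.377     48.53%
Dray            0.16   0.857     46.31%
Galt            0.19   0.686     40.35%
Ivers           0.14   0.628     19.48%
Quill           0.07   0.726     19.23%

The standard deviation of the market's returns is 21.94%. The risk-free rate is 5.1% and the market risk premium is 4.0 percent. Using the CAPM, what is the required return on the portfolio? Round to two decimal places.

β_Maddox = 0.809 × 34.47% / 21.94% = 1.2710
β_Bellamy = 0.377 × 48.53% / 21.94% = 0.8339
β_Dray = 0.857 × 46.31% / 21.94% = 1.8089
β_Galt = 0.686 × 40.35% / 21.94% = 1.2616
β_Ivers = 0.628 × 19.48% / 21.94% = 0.5576
β_Quill = 0.726 × 19.23% / 21.94% = 0.6363
β_P = Σ w_i β_i = 0.21×1.2710 + 0.23×0.8339 + 0.16×1.8089 + 0.19×1.2616 + 0.14×0.5576 + 0.07×0.6363 = 1.1104
E(R_P) = R_f + β_P × MRP = 5.1% + 1.1104 × 4.0% = 9.54%

9.54%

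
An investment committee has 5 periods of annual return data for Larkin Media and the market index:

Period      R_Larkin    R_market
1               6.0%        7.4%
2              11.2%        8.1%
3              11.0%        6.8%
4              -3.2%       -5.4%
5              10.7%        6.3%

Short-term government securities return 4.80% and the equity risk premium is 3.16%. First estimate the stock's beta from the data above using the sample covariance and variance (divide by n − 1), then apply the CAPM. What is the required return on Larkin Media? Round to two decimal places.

Mean R_i = (6.0 + 11.2 + 11.0 − 3.2 + 10.7) / 5 = 7.1400%
Mean R_m = (7.4 + 8.1 + 6.8 − 5.4 + 6.3) / 5 = 4.6400%
Σ(R_i − R̄_i)(R_m − R̄_m) = 128.9620  ⇒  Cov = 128.9620 / 4 = 32.2405
Σ(R_m − R̄_m)² = 127.8120  ⇒  Var(R_m) = 127.8120 / 4 = 31.9530
β = Cov / Var(R_m) = 32.2405 / 31.9530 = 1.0090
E(R) = R_f + β × MRP = 4.80% + 1.0090 × 3.16% = 7.99%

7.99%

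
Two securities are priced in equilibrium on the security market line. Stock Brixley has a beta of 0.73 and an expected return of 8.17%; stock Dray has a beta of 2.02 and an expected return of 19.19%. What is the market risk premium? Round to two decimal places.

Both satisfy E(R) = R_f + β·MRP, so the slope of the SML is
MRP = (19.19% − 8.17%) / (2.02 − 0.73) = 11.02% / 1.29 = 8.5426%

8.54%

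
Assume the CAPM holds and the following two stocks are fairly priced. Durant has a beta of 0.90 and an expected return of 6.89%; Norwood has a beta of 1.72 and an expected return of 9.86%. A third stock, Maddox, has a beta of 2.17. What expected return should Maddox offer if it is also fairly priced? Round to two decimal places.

11.49%

MRP (SML slope) = (9.86% − 6.89%) / (1.72 − 0.90) = 2.97% / 0.82 = 3.6220%
R_f (intercept) = 6.89% − 0.90 × 3.6220% = 3.6302%
E(R_Maddox) = R_f + β × MRP = 3.6302% + 2.17 × 3.6220% = 11.49%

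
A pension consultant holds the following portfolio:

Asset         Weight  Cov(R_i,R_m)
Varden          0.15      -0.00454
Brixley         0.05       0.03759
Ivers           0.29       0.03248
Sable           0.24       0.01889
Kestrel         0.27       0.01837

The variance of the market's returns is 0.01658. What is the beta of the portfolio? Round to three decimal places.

1.213

β_Varden = -0.00454 / 0.01658 = -0.2738
β_Brixley = 0.03759 / 0.01658 = 2.2672
β_Ivers = 0.03248 / 0.01658 = 1.9590
β_Sable = 0.01889 / 0.01658 = 1.1393
β_Kestrel = 0.01837 / 0.01658 = 1.1080
β_P = Σ w_i β_i = 0.15×-0.2738 + 0.05×2.2672 + 0.29×1.9590 + 0.24×1.1393 + 0.27×1.1080 = 1.2130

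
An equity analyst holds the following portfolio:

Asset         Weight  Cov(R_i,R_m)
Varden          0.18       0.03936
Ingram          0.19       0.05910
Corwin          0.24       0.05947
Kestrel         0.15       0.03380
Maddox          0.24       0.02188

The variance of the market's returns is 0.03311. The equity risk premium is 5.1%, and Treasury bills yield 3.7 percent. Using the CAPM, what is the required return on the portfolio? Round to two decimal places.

10.31%

β_Varden = 0.03936 / 0.03311 = 1.1888
β_Ingram = 0.05910 / 0.03311 = 1.7850
β_Corwin = 0.05947 / 0.03311 = 1.7961
β_Kestrel = 0.03380 / 0.03311 = 1.0208
β_Maddox = 0.02188 / 0.03311 = 0.6608
β_P = Σ w_i β_i = 0.18×1.1888 + 0.19×1.7850 + 0.24×1.7961 + 0.15×1.0208 + 0.24×0.6608 = 1.2959
E(R_P) = R_f + β_P × MRP = 3.7% + 1.2959 × 5.1% = 10.31%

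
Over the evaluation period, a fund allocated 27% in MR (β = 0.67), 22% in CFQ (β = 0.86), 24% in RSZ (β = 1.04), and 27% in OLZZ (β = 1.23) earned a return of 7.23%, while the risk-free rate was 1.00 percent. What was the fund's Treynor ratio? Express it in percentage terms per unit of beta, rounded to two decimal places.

β_P = 0.27×0.67 + 0.22×0.86 + 0.24×1.04 + 0.27×1.23 = 0.9518
Treynor = (R_P − R_f) / β_P = (7.23% − 1.00%) / 0.9518 = 6.23% / 0.9518 = 6.55%

6.55%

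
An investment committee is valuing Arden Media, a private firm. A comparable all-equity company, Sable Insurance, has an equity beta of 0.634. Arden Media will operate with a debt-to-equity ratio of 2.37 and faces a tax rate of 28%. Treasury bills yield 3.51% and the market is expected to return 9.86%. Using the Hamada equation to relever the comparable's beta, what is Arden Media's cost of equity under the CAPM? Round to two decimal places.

β_L = β_U × [1 + (1 − t)(D/E)] = 0.634 × [1 + (1 − 0.28) × 2.37]
    = 0.634 × [1 + 0.72 × 2.37] = 0.634 × 2.7064 = 1.7159
MRP = 9.86% − 3.51% = 6.35%
E(R) = R_f + β_L × MRP = 3.51% + 1.7159 × 6.35% = 14.41%

14.41%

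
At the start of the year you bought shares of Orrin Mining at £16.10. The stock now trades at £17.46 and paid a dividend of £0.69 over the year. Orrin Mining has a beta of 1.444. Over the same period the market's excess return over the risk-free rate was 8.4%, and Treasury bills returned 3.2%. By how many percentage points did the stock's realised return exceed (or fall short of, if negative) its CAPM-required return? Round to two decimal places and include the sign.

Realised HPR = (P1 + D1 − P0) / P0 = (17.46 + 0.69 − 16.10) / 16.10 = 2.05 / 16.10 = 12.7329%
CAPM required = R_f + β·MRP = 3.2% + 1.444 × 8.4% = 15.3296%
α = realised − required = 12.7329% − 15.3296% = -2.60%

-2.60%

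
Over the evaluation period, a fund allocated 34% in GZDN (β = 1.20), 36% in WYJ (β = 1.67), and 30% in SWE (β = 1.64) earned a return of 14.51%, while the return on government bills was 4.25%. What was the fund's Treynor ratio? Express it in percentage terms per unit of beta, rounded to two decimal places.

β_P = 0.34×1.20 + 0.36×1.67 + 0.30×1.64 = 1.5012
Treynor = (R_P − R_f) / β_P = (14.51% − 4.25%) / 1.5012 = 10.26% / 1.5012 = 6.83%

6.83%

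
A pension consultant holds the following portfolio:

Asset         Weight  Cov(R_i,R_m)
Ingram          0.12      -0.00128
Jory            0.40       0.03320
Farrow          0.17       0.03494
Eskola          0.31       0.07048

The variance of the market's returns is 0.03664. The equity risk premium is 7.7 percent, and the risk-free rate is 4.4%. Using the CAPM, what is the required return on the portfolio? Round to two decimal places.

13.00%

β_Ingram = -0.00128 / 0.03664 = -0.0349
β_Jory = 0.03320 / 0.03664 = 0.9061
β_Farrow = 0.03494 / 0.03664 = 0.9536
β_Eskola = 0.07048 / 0.03664 = 1.9236
β_P = Σ w_i β_i = 0.12×-0.0349 + 0.40×0.9061 + 0.17×0.9536 + 0.31×1.9236 = 1.1167
E(R_P) = R_f + β_P × MRP = 4.4% + 1.1167 × 7.7% = 13.00%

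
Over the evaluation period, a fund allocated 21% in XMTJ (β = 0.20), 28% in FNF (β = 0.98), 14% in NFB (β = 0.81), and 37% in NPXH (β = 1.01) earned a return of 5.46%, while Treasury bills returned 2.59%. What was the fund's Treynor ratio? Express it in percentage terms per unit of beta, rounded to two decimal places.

3.57%

β_P = 0.21×0.20 + 0.28×0.98 + 0.14×0.81 + 0.37×1.01 = 0.8035
Treynor = (R_P − R_f) / β_P = (5.46% − 2.59%) / 0.8035 = 2.87% / 0.8035 = 3.57%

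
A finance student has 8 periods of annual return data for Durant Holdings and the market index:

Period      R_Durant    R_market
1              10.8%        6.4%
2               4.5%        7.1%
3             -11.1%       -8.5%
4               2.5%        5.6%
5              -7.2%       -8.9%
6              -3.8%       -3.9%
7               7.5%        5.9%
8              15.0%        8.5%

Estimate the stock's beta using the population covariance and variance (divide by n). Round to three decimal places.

1.144

Mean R_i = (10.8 + 4.5 − 11.1 + 2.5 − 7.2 − 3.8 + 7.5 + 15.0) / 8 = 2.2750%
Mean R_m = (6.4 + 7.1 − 8.5 + 5.6 − 8.9 − 3.9 + 5.9 + 8.5) / 8 = 1.5250%
Σ(R_i − R̄_i)(R_m − R̄_m) = 432.3150  ⇒  Cov = 432.3150 / 8 = 54.0394
Σ(R_m − R̄_m)² = 377.8550  ⇒  Var(R_m) = 377.8550 / 8 = 47.2319
β = Cov / Var(R_m) = 54.0394 / 47.2319 = 1.1441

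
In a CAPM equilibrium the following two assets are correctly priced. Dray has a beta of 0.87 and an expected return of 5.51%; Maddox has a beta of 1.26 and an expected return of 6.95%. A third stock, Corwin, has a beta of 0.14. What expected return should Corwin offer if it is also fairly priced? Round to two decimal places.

MRP (SML slope) = (6.95% − 5.51%) / (1.26 − 0.87) = 1.44% / 0.39 = 3.6923%
R_f (intercept) = 5.51% − 0.87 × 3.6923% = 2.2977%
E(R_Corwin) = R_f + β × MRP = 2.2977% + 0.14 × 3.6923% = 2.81%

2.81%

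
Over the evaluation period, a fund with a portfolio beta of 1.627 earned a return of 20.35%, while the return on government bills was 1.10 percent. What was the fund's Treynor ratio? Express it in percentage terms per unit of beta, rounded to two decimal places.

Treynor = (R_P − R_f) / β_P = (20.35% − 1.10%) / 1.6270 = 19.25% / 1.6270 = 11.83%

11.83%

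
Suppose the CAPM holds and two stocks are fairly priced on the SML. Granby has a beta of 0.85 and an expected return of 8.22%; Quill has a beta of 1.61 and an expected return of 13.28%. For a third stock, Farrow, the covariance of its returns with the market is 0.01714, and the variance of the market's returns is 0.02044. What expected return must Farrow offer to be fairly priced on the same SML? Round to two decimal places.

8.14%

MRP = (13.28% − 8.22%) / (1.61 − 0.85) = 6.6579%
R_f = 8.22% − 0.85 × 6.6579% = 2.5608%
β_Farrow = Cov / Var(R_m) = 0.01714 / 0.02044 = 0.8386
E(R_Farrow) = R_f + β × MRP = 2.5608% + 0.8386 × 6.6579% = 8.14%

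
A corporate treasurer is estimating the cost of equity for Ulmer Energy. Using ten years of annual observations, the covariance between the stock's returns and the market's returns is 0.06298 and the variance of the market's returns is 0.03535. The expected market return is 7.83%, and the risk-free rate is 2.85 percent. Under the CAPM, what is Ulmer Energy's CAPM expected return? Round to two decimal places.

11.72%

β = Cov(R_i, R_m) / Var(R_m) = 0.06298 / 0.03535 = 1.7816
MRP = 7.83% − 2.85% = 4.98%
E(R) = R_f + β × MRP = 2.85% + 1.7816 × 4.98% = 11.72%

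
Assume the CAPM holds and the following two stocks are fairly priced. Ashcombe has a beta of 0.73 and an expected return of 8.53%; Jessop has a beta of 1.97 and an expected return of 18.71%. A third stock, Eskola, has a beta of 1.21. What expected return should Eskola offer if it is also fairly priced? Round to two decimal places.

MRP (SML slope) = (18.71% − 8.53%) / (1.97 − 0.73) = 10.18% / 1.24 = 8.2097%
R_f (intercept) = 8.53% − 0.73 × 8.2097% = 2.5369%
E(R_Eskola) = R_f + β × MRP = 2.5369% + 1.21 × 8.2097% = 12.47%

12.47%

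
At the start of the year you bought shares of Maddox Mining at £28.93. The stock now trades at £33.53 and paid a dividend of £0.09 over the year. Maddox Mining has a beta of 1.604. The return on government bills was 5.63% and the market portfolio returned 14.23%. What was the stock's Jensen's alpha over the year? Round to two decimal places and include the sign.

Realised HPR = (P1 + D1 − P0) / P0 = (33.53 + 0.09 − 28.93) / 28.93 = 4.69 / 28.93 = 16.2115%
MRP = 14.23% − 5.63% = 8.60%
CAPM required = R_f + β·MRP = 5.63% + 1.604 × 8.60% = 19.42440%
α = realised − required = 16.2115% − 19.42440% = -3.21%

-3.21%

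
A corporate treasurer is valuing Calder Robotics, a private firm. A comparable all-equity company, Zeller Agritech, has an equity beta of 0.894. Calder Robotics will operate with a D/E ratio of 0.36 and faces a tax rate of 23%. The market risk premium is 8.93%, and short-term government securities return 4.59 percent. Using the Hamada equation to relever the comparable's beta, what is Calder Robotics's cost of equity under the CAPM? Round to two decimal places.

14.79%

β_L = β_U × [1 + (1 − t)(D/E)] = 0.894 × [1 + (1 − 0.23) × 0.36]
    = 0.894 × [1 + 0.77 × 0.36] = 0.894 × 1.2772 = 1.1418
E(R) = R_f + β_L × MRP = 4.59% + 1.1418 × 8.93% = 14.79%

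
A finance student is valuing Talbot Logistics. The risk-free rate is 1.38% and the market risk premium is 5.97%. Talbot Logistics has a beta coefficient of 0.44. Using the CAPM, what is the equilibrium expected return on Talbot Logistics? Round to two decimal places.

4.01%

E(R) = R_f + β × MRP = 1.38% + 0.44 × 5.97% = 4.01%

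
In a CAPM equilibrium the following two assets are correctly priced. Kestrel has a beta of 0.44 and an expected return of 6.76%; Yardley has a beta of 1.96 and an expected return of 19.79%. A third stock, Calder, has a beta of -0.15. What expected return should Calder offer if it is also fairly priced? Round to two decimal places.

MRP (SML slope) = (19.79% − 6.76%) / (1.96 − 0.44) = 13.03% / 1.52 = 8.5724%
R_f (intercept) = 6.76% − 0.44 × 8.5724% = 2.9881%
E(R_Calder) = R_f + β × MRP = 2.9881% + -0.15 × 8.5724% = 1.70%

1.70%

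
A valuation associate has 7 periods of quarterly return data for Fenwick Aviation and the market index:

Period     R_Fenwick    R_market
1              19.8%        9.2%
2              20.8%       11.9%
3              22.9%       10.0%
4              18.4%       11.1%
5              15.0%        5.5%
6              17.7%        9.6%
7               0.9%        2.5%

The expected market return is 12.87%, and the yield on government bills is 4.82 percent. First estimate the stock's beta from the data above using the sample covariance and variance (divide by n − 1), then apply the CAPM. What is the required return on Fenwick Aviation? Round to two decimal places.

Mean R_i = (19.8 + 20.8 + 22.9 + 18.4 + 15.0 + 17.7 + 0.9) / 7 = 16.5000%
Mean R_m = (9.2 + 11.9 + 10.0 + 11.1 + 5.5 + 9.6 + 2.5) / 7 = 8.5429%
Σ(R_i − R̄_i)(R_m − R̄_m) = 130.8900  ⇒  Cov = 130.8900 / 6 = 21.8150
Σ(R_m − R̄_m)² = 67.2571  ⇒  Var(R_m) = 67.2571 / 6 = 11.2095
β = Cov / Var(R_m) = 21.8150 / 11.2095 = 1.9461
MRP = 12.87% − 4.82% = 8.05%
E(R) = R_f + β × MRP = 4.82% + 1.9461 × 8.05% = 20.49%

20.49%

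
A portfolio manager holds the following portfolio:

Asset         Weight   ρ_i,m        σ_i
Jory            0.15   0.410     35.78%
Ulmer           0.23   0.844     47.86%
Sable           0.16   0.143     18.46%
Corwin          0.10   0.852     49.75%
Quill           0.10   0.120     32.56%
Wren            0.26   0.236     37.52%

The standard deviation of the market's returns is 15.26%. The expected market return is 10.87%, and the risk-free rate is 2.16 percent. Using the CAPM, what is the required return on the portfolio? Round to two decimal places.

β_Jory = 0.410 × 35.78% / 15.26% = 0.9613
β_Ulmer = 0.844 × 47.86% / 15.26% = 2.6470
β_Sable = 0.143 × 18.46% / 15.26% = 0.1730
β_Corwin = 0.852 × 49.75% / 15.26% = 2.7777
β_Quill = 0.120 × 32.56% / 15.26% = 0.2560
β_Wren = 0.236 × 37.52% / 15.26% = 0.5803
β_P = Σ w_i β_i = 0.15×0.9613 + 0.23×2.6470 + 0.16×0.1730 + 0.10×2.7777 + 0.10×0.2560 + 0.26×0.5803 = 1.2349
MRP = 10.87% − 2.16% = 8.71%
E(R_P) = R_f + β_P × MRP = 2.16% + 1.2349 × 8.71% = 12.92%

12.92%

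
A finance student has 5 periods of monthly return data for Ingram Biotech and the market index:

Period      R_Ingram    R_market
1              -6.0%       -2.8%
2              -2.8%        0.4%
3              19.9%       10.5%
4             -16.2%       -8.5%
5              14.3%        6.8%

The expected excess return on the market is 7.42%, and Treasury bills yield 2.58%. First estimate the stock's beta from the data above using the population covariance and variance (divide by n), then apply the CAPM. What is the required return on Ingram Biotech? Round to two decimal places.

17.12%

Mean R_i = (-6.0 − 2.8 + 19.9 − 16.2 + 14.3) / 5 = 1.8400%
Mean R_m = (-2.8 + 0.4 + 10.5 − 8.5 + 6.8) / 5 = 1.2800%
Σ(R_i − R̄_i)(R_m − R̄_m) = 447.7940  ⇒  Cov = 447.7940 / 5 = 89.5588
Σ(R_m − R̄_m)² = 228.5480  ⇒  Var(R_m) = 228.5480 / 5 = 45.7096
β = Cov / Var(R_m) = 89.5588 / 45.7096 = 1.9593
E(R) = R_f + β × MRP = 2.58% + 1.9593 × 7.42% = 17.12%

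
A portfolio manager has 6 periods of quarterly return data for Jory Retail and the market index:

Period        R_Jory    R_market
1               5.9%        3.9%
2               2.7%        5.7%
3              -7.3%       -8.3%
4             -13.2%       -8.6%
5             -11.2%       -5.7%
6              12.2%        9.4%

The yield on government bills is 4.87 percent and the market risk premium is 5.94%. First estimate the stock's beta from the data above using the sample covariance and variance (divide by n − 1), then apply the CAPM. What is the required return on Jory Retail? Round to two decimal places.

12.26%

Mean R_i = (5.9 + 2.7 − 7.3 − 13.2 − 11.2 + 12.2) / 6 = -1.8167%
Mean R_m = (3.9 + 5.7 − 8.3 − 8.6 − 5.7 + 9.4) / 6 = -0.6000%
Σ(R_i − R̄_i)(R_m − R̄_m) = 384.4900  ⇒  Cov = 384.4900 / 5 = 76.8980
Σ(R_m − R̄_m)² = 309.2400  ⇒  Var(R_m) = 309.2400 / 5 = 61.8480
β = Cov / Var(R_m) = 76.8980 / 61.8480 = 1.2433
E(R) = R_f + β × MRP = 4.87% + 1.2433 × 5.94% = 12.26%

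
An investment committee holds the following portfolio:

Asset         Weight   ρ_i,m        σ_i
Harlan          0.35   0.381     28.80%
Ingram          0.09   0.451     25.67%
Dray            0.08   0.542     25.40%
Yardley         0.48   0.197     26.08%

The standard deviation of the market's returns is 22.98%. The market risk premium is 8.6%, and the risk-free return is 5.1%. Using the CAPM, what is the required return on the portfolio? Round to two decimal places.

β_Harlan = 0.381 × 28.80% / 22.98% = 0.4775
β_Ingram = 0.451 × 25.67% / 22.98% = 0.5038
β_Dray = 0.542 × 25.40% / 22.98% = 0.5991
β_Yardley = 0.197 × 26.08% / 22.98% = 0.2236
β_P = Σ w_i β_i = 0.35×0.4775 + 0.09×0.5038 + 0.08×0.5991 + 0.48×0.2236 = 0.3677
E(R_P) = R_f + β_P × MRP = 5.1% + 0.3677 × 8.6% = 8.26%

8.26%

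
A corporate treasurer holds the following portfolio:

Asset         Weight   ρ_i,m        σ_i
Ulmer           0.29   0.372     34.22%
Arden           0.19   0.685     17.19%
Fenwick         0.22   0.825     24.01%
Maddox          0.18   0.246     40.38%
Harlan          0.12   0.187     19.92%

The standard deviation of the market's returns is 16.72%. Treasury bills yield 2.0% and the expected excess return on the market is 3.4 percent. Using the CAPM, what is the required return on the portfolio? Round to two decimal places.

β_Ulmer = 0.372 × 34.22% / 16.72% = 0.7614
β_Arden = 0.685 × 17.19% / 16.72% = 0.7043
β_Fenwick = 0.825 × 24.01% / 16.72% = 1.1847
β_Maddox = 0.246 × 40.38% / 16.72% = 0.5941
β_Harlan = 0.187 × 19.92% / 16.72% = 0.2228
β_P = Σ w_i β_i = 0.29×0.7614 + 0.19×0.7043 + 0.22×1.1847 + 0.18×0.5941 + 0.12×0.2228 = 0.7489
E(R_P) = R_f + β_P × MRP = 2.0% + 0.7489 × 3.4% = 4.55%

4.55%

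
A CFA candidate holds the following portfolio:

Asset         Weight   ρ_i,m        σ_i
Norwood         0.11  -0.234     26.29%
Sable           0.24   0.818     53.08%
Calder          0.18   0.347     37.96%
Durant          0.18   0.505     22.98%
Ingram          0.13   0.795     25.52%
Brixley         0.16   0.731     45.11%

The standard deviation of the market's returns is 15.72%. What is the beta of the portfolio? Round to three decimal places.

β_Norwood = -0.234 × 26.29% / 15.72% = -0.3913
β_Sable = 0.818 × 53.08% / 15.72% = 2.7621
β_Calder = 0.347 × 37.96% / 15.72% = 0.8379
β_Durant = 0.505 × 22.98% / 15.72% = 0.7382
β_Ingram = 0.795 × 25.52% / 15.72% = 1.2906
β_Brixley = 0.731 × 45.11% / 15.72% = 2.0977
β_P = Σ w_i β_i = 0.11×-0.3913 + 0.24×2.7621 + 0.18×0.8379 + 0.18×0.7382 + 0.13×1.2906 + 0.16×2.0977 = 1.4070

1.407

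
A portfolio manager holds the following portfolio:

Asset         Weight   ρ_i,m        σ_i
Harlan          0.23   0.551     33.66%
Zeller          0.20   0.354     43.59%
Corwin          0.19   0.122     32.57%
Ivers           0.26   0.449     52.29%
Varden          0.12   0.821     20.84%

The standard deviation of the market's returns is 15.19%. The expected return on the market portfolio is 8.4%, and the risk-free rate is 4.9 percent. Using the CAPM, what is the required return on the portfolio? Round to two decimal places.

β_Harlan = 0.551 × 33.66% / 15.19% = 1.2210
β_Zeller = 0.354 × 43.59% / 15.19% = 1.0159
β_Corwin = 0.122 × 32.57% / 15.19% = 0.2616
β_Ivers = 0.449 × 52.29% / 15.19% = 1.5456
β_Varden = 0.821 × 20.84% / 15.19% = 1.1264
β_P = Σ w_i β_i = 0.23×1.2210 + 0.20×1.0159 + 0.19×0.2616 + 0.26×1.5456 + 0.12×1.1264 = 1.0707
MRP = 8.4% − 4.9% = 3.50%
E(R_P) = R_f + β_P × MRP = 4.9% + 1.0707 × 3.5% = 8.65%

8.65%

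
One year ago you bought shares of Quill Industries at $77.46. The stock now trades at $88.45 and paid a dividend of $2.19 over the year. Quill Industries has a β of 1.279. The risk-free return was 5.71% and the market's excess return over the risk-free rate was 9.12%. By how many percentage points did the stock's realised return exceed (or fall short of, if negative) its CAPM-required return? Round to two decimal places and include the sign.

Realised HPR = (P1 + D1 − P0) / P0 = (88.45 + 2.19 − 77.46) / 77.46 = 13.18 / 77.46 = 17.0152%
CAPM required = R_f + β·MRP = 5.71% + 1.279 × 9.12% = 17.37448%
α = realised − required = 17.0152% − 17.37448% = -0.36%

-0.36%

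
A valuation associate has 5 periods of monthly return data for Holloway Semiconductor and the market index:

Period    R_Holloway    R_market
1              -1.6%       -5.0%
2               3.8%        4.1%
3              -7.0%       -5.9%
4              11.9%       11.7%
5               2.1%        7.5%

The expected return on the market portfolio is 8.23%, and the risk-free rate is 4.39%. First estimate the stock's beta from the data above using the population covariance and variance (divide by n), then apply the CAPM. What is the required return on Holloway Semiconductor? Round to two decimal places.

Mean R_i = (-1.6 + 3.8 − 7.0 + 11.9 + 2.1) / 5 = 1.8400%
Mean R_m = (-5.0 + 4.1 − 5.9 + 11.7 + 7.5) / 5 = 2.4800%
Σ(R_i − R̄_i)(R_m − R̄_m) = 197.0440  ⇒  Cov = 197.0440 / 5 = 39.4088
Σ(R_m − R̄_m)² = 239.0080  ⇒  Var(R_m) = 239.0080 / 5 = 47.8016
β = Cov / Var(R_m) = 39.4088 / 47.8016 = 0.8244
MRP = 8.23% − 4.39% = 3.84%
E(R) = R_f + β × MRP = 4.39% + 0.8244 × 3.84% = 7.56%

7.56%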